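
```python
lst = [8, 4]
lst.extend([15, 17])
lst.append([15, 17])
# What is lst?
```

After line 1: lst = [8, 4]
After line 2 (extend unpacks [15, 17]): lst = [8, 4, 15, 17]
After line 3 (append adds [15, 17] as single element): lst = [8, 4, 15, 17, [15, 17]]

[8, 4, 15, 17, [15, 17]]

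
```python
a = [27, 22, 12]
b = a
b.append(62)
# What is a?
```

After line 1: a = [27, 22, 12]
After line 2 (b = a is an alias, same object): a = [27, 22, 12], b = [27, 22, 12]
After line 3 (b.append mutates the shared list): a = [27, 22, 12, 62], b = [27, 22, 12, 62]

[27, 22, 12, 62]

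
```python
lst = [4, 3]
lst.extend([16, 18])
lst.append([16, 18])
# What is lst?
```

After line 1: lst = [4, 3]
After line 2 (extend unpacks [16, 18]): lst = [4, 3, 16, 18]
After line 3 (append adds [16, 18] as single element): lst = [4, 3, 16, 18, [16, 18]]

[4, 3, 16, 18, [16, 18]]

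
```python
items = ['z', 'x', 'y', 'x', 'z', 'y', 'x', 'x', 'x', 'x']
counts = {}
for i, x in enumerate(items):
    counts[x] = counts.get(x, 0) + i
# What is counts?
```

Initial: counts = {}, items = ['z', 'x', 'y', 'x', 'z', 'y', 'x', 'x', 'x', 'x']
i=0, x='z': counts = {'z': 0}
i=1, x='x': counts = {'z': 0, 'x': 1}
i=2, x='y': counts = {'z': 0, 'x': 1, 'y': 2}
i=3, x='x': counts = {'z': 0, 'x': 4, 'y': 2}
i=4, x='z': counts = {'z': 4, 'x': 4, 'y': 2}
i=5, x='y': counts = {'z': 4, 'x': 4, 'y': 7}
i=6, x='x': counts = {'z': 4, 'x': 10, 'y': 7}
i=7, x='x': counts = {'z': 4, 'x': 17, 'y': 7}
i=8, x='x': counts = {'z': 4, 'x': 25, 'y': 7}
i=9, x='x': counts = {'z': 4, 'x': 34, 'y': 7}

{'z': 4, 'x': 34, 'y': 7}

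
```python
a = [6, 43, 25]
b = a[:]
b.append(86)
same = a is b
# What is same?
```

After line 1: a = [6, 43, 25]
After line 2 (b = a[:] is a shallow copy, new object): a = [6, 43, 25], b = [6, 43, 25]
After line 3 (append only mutates b): a = [6, 43, 25], b = [6, 43, 25, 86]
After line 4 (same = a is b; different objects -> False): same = False

False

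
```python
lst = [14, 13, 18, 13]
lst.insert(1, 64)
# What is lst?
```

[14, 64, 13, 18, 13]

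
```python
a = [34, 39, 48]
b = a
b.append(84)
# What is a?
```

After line 1: a = [34, 39, 48]
After line 2 (b = a is an alias, same object): a = [34, 39, 48], b = [34, 39, 48]
After line 3 (b.append mutates the shared list): a = [34, 39, 48, 84], b = [34, 39, 48, 84]

[34, 39, 48, 84]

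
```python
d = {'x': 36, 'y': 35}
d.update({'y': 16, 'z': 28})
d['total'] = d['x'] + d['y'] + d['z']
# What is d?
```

After line 1: d = {'x': 36, 'y': 35}
After line 2 (y overwritten, z added): d = {'x': 36, 'y': 16, 'z': 28}
After line 3 (total = 36 + 16 + 28 = 80): d = {'x': 36, 'y': 16, 'z': 28, 'total': 80}

{'x': 36, 'y': 16, 'z': 28, 'total': 80}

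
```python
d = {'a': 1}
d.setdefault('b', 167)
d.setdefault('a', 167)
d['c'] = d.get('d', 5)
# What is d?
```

After line 1: d = {'a': 1}
After line 2 (setdefault adds 'b'=167): d = {'a': 1, 'b': 167}
After line 3 (setdefault 'a' no-op, already exists): d = {'a': 1, 'b': 167}
After line 4 (get('d', 5) returns default since 'd' not in d): d = {'a': 1, 'b': 167, 'c': 5}

{'a': 1, 'b': 167, 'c': 5}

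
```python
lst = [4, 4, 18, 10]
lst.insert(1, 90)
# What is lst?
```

[4, 90, 4, 18, 10]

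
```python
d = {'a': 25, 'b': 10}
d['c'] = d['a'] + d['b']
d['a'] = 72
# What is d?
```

After line 1: d = {'a': 25, 'b': 10}
After line 2 (d['c'] = 25 + 10): d = {'a': 25, 'b': 10, 'c': 35}
After line 3: d = {'a': 72, 'b': 10, 'c': 35}

{'a': 72, 'b': 10, 'c': 35}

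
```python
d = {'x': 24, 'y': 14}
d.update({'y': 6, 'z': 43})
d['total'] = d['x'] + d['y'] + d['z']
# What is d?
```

After line 1: d = {'x': 24, 'y': 14}
After line 2 (y overwritten, z added): d = {'x': 24, 'y': 6, 'z': 43}
After line 3 (total = 24 + 6 + 43 = 73): d = {'x': 24, 'y': 6, 'z': 43, 'total': 73}

{'x': 24, 'y': 6, 'z': 43, 'total': 73}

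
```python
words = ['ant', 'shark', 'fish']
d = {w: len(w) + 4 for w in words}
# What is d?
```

{'ant': 7, 'shark': 9, 'fish': 8}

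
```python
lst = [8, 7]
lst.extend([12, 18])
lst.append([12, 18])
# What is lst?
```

After line 1: lst = [8, 7]
After line 2 (extend unpacks [12, 18]): lst = [8, 7, 12, 18]
After line 3 (append adds [12, 18] as single element): lst = [8, 7, 12, 18, [12, 18]]

[8, 7, 12, 18, [12, 18]]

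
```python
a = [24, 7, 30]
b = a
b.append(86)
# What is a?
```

After line 1: a = [24, 7, 30]
After line 2 (b = a is an alias, same object): a = [24, 7, 30], b = [24, 7, 30]
After line 3 (b.append mutates the shared list): a = [24, 7, 30, 86], b = [24, 7, 30, 86]

[24, 7, 30, 86]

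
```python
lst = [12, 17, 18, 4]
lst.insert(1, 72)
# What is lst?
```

[12, 72, 17, 18, 4]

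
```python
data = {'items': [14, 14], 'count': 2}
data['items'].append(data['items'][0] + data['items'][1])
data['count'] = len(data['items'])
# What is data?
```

After line 1: data = {'items': [14, 14], 'count': 2}
After line 2 (append 14 + 14 = 28): data = {'items': [14, 14, 28], 'count': 2}
After line 3 (count = len(items) = 3): data = {'items': [14, 14, 28], 'count': 3}

{'items': [14, 14, 28], 'count': 3}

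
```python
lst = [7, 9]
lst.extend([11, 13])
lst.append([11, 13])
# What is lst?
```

After line 1: lst = [7, 9]
After line 2 (extend unpacks [11, 13]): lst = [7, 9, 11, 13]
After line 3 (append adds [11, 13] as single element): lst = [7, 9, 11, 13, [11, 13]]

[7, 9, 11, 13, [11, 13]]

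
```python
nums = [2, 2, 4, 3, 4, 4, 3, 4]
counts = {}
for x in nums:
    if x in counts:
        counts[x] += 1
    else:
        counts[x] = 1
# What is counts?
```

Initial: counts = {}, nums = [2, 2, 4, 3, 4, 4, 3, 4]
See 2: counts = {2: 1}
See 2: counts = {2: 2}
See 4: counts = {2: 2, 4: 1}
See 3: counts = {2: 2, 4: 1, 3: 1}
See 4: counts = {2: 2, 4: 2, 3: 1}
See 4: counts = {2: 2, 4: 3, 3: 1}
See 3: counts = {2: 2, 4: 3, 3: 2}
See 4: counts = {2: 2, 4: 4, 3: 2}

{2: 2, 4: 4, 3: 2}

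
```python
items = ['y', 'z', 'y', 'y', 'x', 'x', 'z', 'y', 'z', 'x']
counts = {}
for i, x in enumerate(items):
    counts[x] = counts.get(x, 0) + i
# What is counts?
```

Initial: counts = {}, items = ['y', 'z', 'y', 'y', 'x', 'x', 'z', 'y', 'z', 'x']
i=0, x='y': counts = {'y': 0}
i=1, x='z': counts = {'y': 0, 'z': 1}
i=2, x='y': counts = {'y': 2, 'z': 1}
i=3, x='y': counts = {'y': 5, 'z': 1}
i=4, x='x': counts = {'y': 5, 'z': 1, 'x': 4}
i=5, x='x': counts = {'y': 5, 'z': 1, 'x': 9}
i=6, x='z': counts = {'y': 5, 'z': 7, 'x': 9}
i=7, x='y': counts = {'y': 12, 'z': 7, 'x': 9}
i=8, x='z': counts = {'y': 12, 'z': 15, 'x': 9}
i=9, x='x': counts = {'y': 12, 'z': 15, 'x': 18}

{'y': 12, 'z': 15, 'x': 18}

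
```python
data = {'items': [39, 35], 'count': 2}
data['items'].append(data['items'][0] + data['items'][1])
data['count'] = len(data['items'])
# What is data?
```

After line 1: data = {'items': [39, 35], 'count': 2}
After line 2 (append 39 + 35 = 74): data = {'items': [39, 35, 74], 'count': 2}
After line 3 (count = len(items) = 3): data = {'items': [39, 35, 74], 'count': 3}

{'items': [39, 35, 74], 'count': 3}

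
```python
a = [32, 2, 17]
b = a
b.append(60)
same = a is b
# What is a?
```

After line 1: a = [32, 2, 17]
After line 2 (b = a is an alias, same object): a = [32, 2, 17], b = [32, 2, 17]
After line 3 (b.append mutates the shared list): a = [32, 2, 17, 60], b = [32, 2, 17, 60]
After line 4 (same = a is b; same object -> True): same = True

[32, 2, 17, 60]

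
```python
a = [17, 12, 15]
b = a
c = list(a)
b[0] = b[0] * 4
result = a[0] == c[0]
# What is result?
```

After line 1: a = [17, 12, 15]
After line 2 (b = a, alias): a = [17, 12, 15], b = [17, 12, 15]
After line 3 (c = list(a) is a copy, new object): c = [17, 12, 15]
After line 4 (b[0] = 17 * 4 = 68; mutates shared a/b): a = b = [68, 12, 15], c = [17, 12, 15]
After line 5 (a[0] = 68, c[0] = 17; result = False)

False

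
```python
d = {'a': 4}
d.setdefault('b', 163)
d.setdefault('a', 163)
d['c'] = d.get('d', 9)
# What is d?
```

After line 1: d = {'a': 4}
After line 2 (setdefault adds 'b'=163): d = {'a': 4, 'b': 163}
After line 3 (setdefault 'a' no-op, already exists): d = {'a': 4, 'b': 163}
After line 4 (get('d', 9) returns default since 'd' not in d): d = {'a': 4, 'b': 163, 'c': 9}

{'a': 4, 'b': 163, 'c': 9}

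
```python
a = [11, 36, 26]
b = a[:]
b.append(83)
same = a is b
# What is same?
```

After line 1: a = [11, 36, 26]
After line 2 (b = a[:] is a shallow copy, new object): a = [11, 36, 26], b = [11, 36, 26]
After line 3 (append only mutates b): a = [11, 36, 26], b = [11, 36, 26, 83]
After line 4 (same = a is b; different objects -> False): same = False

False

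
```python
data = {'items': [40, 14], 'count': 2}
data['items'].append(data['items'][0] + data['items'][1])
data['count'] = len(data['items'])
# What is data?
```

After line 1: data = {'items': [40, 14], 'count': 2}
After line 2 (append 40 + 14 = 54): data = {'items': [40, 14, 54], 'count': 2}
After line 3 (count = len(items) = 3): data = {'items': [40, 14, 54], 'count': 3}

{'items': [40, 14, 54], 'count': 3}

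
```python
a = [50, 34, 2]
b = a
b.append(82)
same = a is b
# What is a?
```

After line 1: a = [50, 34, 2]
After line 2 (b = a is an alias, same object): a = [50, 34, 2], b = [50, 34, 2]
After line 3 (b.append mutates the shared list): a = [50, 34, 2, 82], b = [50, 34, 2, 82]
After line 4 (same = a is b; same object -> True): same = True

[50, 34, 2, 82]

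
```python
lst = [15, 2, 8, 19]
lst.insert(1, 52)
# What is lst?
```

[15, 52, 2, 8, 19]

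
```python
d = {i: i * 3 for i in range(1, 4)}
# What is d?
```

{1: 3, 2: 6, 3: 9}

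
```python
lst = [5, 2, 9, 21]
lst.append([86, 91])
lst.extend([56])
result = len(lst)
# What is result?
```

After line 1: lst = [5, 2, 9, 21]
After line 2 (append adds [86, 91] as single element): lst = [5, 2, 9, 21, [86, 91]]
After line 3 (extend unpacks [56], adds 56): lst = [5, 2, 9, 21, [86, 91], 56]
After line 4: result = len(lst) = 6

6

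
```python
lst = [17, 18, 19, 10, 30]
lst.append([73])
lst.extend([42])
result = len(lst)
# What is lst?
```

After line 1: lst = [17, 18, 19, 10, 30]
After line 2 (append adds [73] as single element): lst = [17, 18, 19, 10, 30, [73]]
After line 3 (extend unpacks [42], adds 42): lst = [17, 18, 19, 10, 30, [73], 42]
After line 4: result = len(lst) = 7

[17, 18, 19, 10, 30, [73], 42]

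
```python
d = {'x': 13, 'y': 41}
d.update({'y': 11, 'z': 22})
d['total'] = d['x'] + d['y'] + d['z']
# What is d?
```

After line 1: d = {'x': 13, 'y': 41}
After line 2 (y overwritten, z added): d = {'x': 13, 'y': 11, 'z': 22}
After line 3 (total = 13 + 11 + 22 = 46): d = {'x': 13, 'y': 11, 'z': 22, 'total': 46}

{'x': 13, 'y': 11, 'z': 22, 'total': 46}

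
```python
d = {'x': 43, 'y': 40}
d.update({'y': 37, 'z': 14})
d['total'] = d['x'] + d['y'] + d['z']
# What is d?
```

After line 1: d = {'x': 43, 'y': 40}
After line 2 (y overwritten, z added): d = {'x': 43, 'y': 37, 'z': 14}
After line 3 (total = 43 + 37 + 14 = 94): d = {'x': 43, 'y': 37, 'z': 14, 'total': 94}

{'x': 43, 'y': 37, 'z': 14, 'total': 94}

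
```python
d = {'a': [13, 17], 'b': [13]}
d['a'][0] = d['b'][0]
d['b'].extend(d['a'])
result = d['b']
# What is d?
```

After line 1: d = {'a': [13, 17], 'b': [13]}
After line 2 (a[0] = b[0] = 13): d = {'a': [13, 17], 'b': [13]}
After line 3 (b.extend(a) appends [13, 17]): d = {'a': [13, 17], 'b': [13, 13, 17]}
After line 4: result = d['b'] = [13, 13, 17]

{'a': [13, 17], 'b': [13, 13, 17]}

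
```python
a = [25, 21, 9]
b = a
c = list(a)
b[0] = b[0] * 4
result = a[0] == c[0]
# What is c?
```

After line 1: a = [25, 21, 9]
After line 2 (b = a, alias): a = [25, 21, 9], b = [25, 21, 9]
After line 3 (c = list(a) is a copy, new object): c = [25, 21, 9]
After line 4 (b[0] = 25 * 4 = 100; mutates shared a/b): a = b = [100, 21, 9], c = [25, 21, 9]
After line 5 (a[0] = 100, c[0] = 25; result = False)

[25, 21, 9]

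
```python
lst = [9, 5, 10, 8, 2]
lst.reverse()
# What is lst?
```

[2, 8, 10, 5, 9]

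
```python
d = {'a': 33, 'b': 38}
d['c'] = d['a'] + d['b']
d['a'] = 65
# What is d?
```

After line 1: d = {'a': 33, 'b': 38}
After line 2 (d['c'] = 33 + 38): d = {'a': 33, 'b': 38, 'c': 71}
After line 3: d = {'a': 65, 'b': 38, 'c': 71}

{'a': 65, 'b': 38, 'c': 71}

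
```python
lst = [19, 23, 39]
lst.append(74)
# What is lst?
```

[19, 23, 39, 74]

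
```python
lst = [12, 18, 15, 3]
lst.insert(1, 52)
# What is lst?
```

[12, 52, 18, 15, 3]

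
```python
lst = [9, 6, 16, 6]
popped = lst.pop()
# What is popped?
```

6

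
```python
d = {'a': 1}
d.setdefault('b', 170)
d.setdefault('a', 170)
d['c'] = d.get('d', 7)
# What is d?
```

After line 1: d = {'a': 1}
After line 2 (setdefault adds 'b'=170): d = {'a': 1, 'b': 170}
After line 3 (setdefault 'a' no-op, already exists): d = {'a': 1, 'b': 170}
After line 4 (get('d', 7) returns default since 'd' not in d): d = {'a': 1, 'b': 170, 'c': 7}

{'a': 1, 'b': 170, 'c': 7}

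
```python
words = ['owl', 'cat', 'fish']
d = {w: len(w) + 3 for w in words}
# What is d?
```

{'owl': 6, 'cat': 6, 'fish': 7}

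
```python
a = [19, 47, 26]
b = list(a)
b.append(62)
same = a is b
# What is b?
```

After line 1: a = [19, 47, 26]
After line 2 (b = list(a) is a shallow copy, new object): a = [19, 47, 26], b = [19, 47, 26]
After line 3 (append only mutates b): a = [19, 47, 26], b = [19, 47, 26, 62]
After line 4 (same = a is b; different objects -> False): same = False

[19, 47, 26, 62]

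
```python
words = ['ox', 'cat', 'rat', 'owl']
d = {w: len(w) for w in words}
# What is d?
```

{'ox': 2, 'cat': 3, 'rat': 3, 'owl': 3}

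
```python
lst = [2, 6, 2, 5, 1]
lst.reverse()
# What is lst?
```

[1, 5, 2, 6, 2]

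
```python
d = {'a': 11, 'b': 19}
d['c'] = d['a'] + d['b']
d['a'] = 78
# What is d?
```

After line 1: d = {'a': 11, 'b': 19}
After line 2 (d['c'] = 11 + 19): d = {'a': 11, 'b': 19, 'c': 30}
After line 3: d = {'a': 78, 'b': 19, 'c': 30}

{'a': 78, 'b': 19, 'c': 30}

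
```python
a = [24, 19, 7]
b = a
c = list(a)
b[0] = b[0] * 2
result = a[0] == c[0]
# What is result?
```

After line 1: a = [24, 19, 7]
After line 2 (b = a, alias): a = [24, 19, 7], b = [24, 19, 7]
After line 3 (c = list(a) is a copy, new object): c = [24, 19, 7]
After line 4 (b[0] = 24 * 2 = 48; mutates shared a/b): a = b = [48, 19, 7], c = [24, 19, 7]
After line 5 (a[0] = 48, c[0] = 24; result = False)

False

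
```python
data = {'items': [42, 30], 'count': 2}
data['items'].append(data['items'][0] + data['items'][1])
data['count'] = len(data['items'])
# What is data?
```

After line 1: data = {'items': [42, 30], 'count': 2}
After line 2 (append 42 + 30 = 72): data = {'items': [42, 30, 72], 'count': 2}
After line 3 (count = len(items) = 3): data = {'items': [42, 30, 72], 'count': 3}

{'items': [42, 30, 72], 'count': 3}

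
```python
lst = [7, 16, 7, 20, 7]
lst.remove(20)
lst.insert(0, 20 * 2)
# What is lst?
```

After line 1: lst = [7, 16, 7, 20, 7]
After line 2 (remove first 20): lst = [7, 16, 7, 7]
After line 3 (insert 40 at index 0): lst = [40, 7, 16, 7, 7]

[40, 7, 16, 7, 7]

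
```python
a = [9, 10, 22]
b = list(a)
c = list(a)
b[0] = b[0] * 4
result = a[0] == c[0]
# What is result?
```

After line 1: a = [9, 10, 22]
After line 2 (b = list(a), copy): a = [9, 10, 22], b = [9, 10, 22]
After line 3 (c = list(a) is a copy, new object): c = [9, 10, 22]
After line 4 (b[0] = 9 * 4 = 36; only b mutates (copy)): a = [9, 10, 22], b = [36, 10, 22], c = [9, 10, 22]
After line 5 (a[0] = 9, c[0] = 9; result = True)

True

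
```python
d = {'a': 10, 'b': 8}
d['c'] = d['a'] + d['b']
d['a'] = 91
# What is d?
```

After line 1: d = {'a': 10, 'b': 8}
After line 2 (d['c'] = 10 + 8): d = {'a': 10, 'b': 8, 'c': 18}
After line 3: d = {'a': 91, 'b': 8, 'c': 18}

{'a': 91, 'b': 8, 'c': 18}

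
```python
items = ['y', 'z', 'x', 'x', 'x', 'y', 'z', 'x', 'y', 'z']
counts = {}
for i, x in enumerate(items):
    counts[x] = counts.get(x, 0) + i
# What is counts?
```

Initial: counts = {}, items = ['y', 'z', 'x', 'x', 'x', 'y', 'z', 'x', 'y', 'z']
i=0, x='y': counts = {'y': 0}
i=1, x='z': counts = {'y': 0, 'z': 1}
i=2, x='x': counts = {'y': 0, 'z': 1, 'x': 2}
i=3, x='x': counts = {'y': 0, 'z': 1, 'x': 5}
i=4, x='x': counts = {'y': 0, 'z': 1, 'x': 9}
i=5, x='y': counts = {'y': 5, 'z': 1, 'x': 9}
i=6, x='z': counts = {'y': 5, 'z': 7, 'x': 9}
i=7, x='x': counts = {'y': 5, 'z': 7, 'x': 16}
i=8, x='y': counts = {'y': 13, 'z': 7, 'x': 16}
i=9, x='z': counts = {'y': 13, 'z': 16, 'x': 16}

{'y': 13, 'z': 16, 'x': 16}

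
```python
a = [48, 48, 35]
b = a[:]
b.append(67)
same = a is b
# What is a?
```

After line 1: a = [48, 48, 35]
After line 2 (b = a[:] is a shallow copy, new object): a = [48, 48, 35], b = [48, 48, 35]
After line 3 (append only mutates b): a = [48, 48, 35], b = [48, 48, 35, 67]
After line 4 (same = a is b; different objects -> False): same = False

[48, 48, 35]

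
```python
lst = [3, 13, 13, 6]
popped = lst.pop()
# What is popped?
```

6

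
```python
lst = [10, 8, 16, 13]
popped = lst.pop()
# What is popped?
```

13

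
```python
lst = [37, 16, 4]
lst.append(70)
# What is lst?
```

[37, 16, 4, 70]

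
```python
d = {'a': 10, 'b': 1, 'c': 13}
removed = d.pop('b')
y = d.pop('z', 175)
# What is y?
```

After line 1: d = {'a': 10, 'b': 1, 'c': 13}
After line 2 (pop 'b' returns 1): d = {'a': 10, 'c': 13}, removed = 1
After line 3 (pop 'z' missing, returns default 175): d = {'a': 10, 'c': 13}, y = 175

175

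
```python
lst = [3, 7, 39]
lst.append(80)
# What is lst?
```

[3, 7, 39, 80]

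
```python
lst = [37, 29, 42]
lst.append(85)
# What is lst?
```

[37, 29, 42, 85]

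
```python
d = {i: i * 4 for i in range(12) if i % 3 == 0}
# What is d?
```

{0: 0, 3: 12, 6: 24, 9: 36}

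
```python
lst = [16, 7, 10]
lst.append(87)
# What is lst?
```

[16, 7, 10, 87]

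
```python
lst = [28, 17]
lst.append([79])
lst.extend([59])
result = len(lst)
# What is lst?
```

After line 1: lst = [28, 17]
After line 2 (append adds [79] as single element): lst = [28, 17, [79]]
After line 3 (extend unpacks [59], adds 59): lst = [28, 17, [79], 59]
After line 4: result = len(lst) = 4

[28, 17, [79], 59]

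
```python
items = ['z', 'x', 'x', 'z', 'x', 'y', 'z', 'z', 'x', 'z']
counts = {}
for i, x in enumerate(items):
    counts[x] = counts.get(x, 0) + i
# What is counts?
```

Initial: counts = {}, items = ['z', 'x', 'x', 'z', 'x', 'y', 'z', 'z', 'x', 'z']
i=0, x='z': counts = {'z': 0}
i=1, x='x': counts = {'z': 0, 'x': 1}
i=2, x='x': counts = {'z': 0, 'x': 3}
i=3, x='z': counts = {'z': 3, 'x': 3}
i=4, x='x': counts = {'z': 3, 'x': 7}
i=5, x='y': counts = {'z': 3, 'x': 7, 'y': 5}
i=6, x='z': counts = {'z': 9, 'x': 7, 'y': 5}
i=7, x='z': counts = {'z': 16, 'x': 7, 'y': 5}
i=8, x='x': counts = {'z': 16, 'x': 15, 'y': 5}
i=9, x='z': counts = {'z': 25, 'x': 15, 'y': 5}

{'z': 25, 'x': 15, 'y': 5}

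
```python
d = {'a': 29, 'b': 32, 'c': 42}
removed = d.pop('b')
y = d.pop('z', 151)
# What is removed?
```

After line 1: d = {'a': 29, 'b': 32, 'c': 42}
After line 2 (pop 'b' returns 32): d = {'a': 29, 'c': 42}, removed = 32
After line 3 (pop 'z' missing, returns default 151): d = {'a': 29, 'c': 42}, y = 151

32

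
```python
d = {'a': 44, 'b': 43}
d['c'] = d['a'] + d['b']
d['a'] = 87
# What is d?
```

After line 1: d = {'a': 44, 'b': 43}
After line 2 (d['c'] = 44 + 43): d = {'a': 44, 'b': 43, 'c': 87}
After line 3: d = {'a': 87, 'b': 43, 'c': 87}

{'a': 87, 'b': 43, 'c': 87}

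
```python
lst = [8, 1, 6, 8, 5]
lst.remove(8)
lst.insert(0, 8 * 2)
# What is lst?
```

After line 1: lst = [8, 1, 6, 8, 5]
After line 2 (remove first 8): lst = [1, 6, 8, 5]
After line 3 (insert 16 at index 0): lst = [16, 1, 6, 8, 5]

[16, 1, 6, 8, 5]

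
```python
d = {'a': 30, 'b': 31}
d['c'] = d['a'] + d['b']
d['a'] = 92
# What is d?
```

After line 1: d = {'a': 30, 'b': 31}
After line 2 (d['c'] = 30 + 31): d = {'a': 30, 'b': 31, 'c': 61}
After line 3: d = {'a': 92, 'b': 31, 'c': 61}

{'a': 92, 'b': 31, 'c': 61}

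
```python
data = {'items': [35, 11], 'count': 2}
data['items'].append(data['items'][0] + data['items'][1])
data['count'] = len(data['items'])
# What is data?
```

After line 1: data = {'items': [35, 11], 'count': 2}
After line 2 (append 35 + 11 = 46): data = {'items': [35, 11, 46], 'count': 2}
After line 3 (count = len(items) = 3): data = {'items': [35, 11, 46], 'count': 3}

{'items': [35, 11, 46], 'count': 3}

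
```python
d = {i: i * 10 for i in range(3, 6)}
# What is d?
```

{3: 30, 4: 40, 5: 50}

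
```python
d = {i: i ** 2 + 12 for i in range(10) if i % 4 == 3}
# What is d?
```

{3: 21, 7: 61}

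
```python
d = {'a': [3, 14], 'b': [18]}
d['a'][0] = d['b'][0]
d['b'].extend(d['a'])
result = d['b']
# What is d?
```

After line 1: d = {'a': [3, 14], 'b': [18]}
After line 2 (a[0] = b[0] = 18): d = {'a': [18, 14], 'b': [18]}
After line 3 (b.extend(a) appends [18, 14]): d = {'a': [18, 14], 'b': [18, 18, 14]}
After line 4: result = d['b'] = [18, 18, 14]

{'a': [18, 14], 'b': [18, 18, 14]}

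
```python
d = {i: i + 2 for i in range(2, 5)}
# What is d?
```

{2: 4, 3: 5, 4: 6}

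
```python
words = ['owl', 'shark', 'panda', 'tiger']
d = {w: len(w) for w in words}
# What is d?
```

{'owl': 3, 'shark': 5, 'panda': 5, 'tiger': 5}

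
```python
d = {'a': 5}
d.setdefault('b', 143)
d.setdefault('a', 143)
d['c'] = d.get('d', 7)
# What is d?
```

After line 1: d = {'a': 5}
After line 2 (setdefault adds 'b'=143): d = {'a': 5, 'b': 143}
After line 3 (setdefault 'a' no-op, already exists): d = {'a': 5, 'b': 143}
After line 4 (get('d', 7) returns default since 'd' not in d): d = {'a': 5, 'b': 143, 'c': 7}

{'a': 5, 'b': 143, 'c': 7}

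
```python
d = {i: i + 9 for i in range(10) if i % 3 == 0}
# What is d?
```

{0: 9, 3: 12, 6: 15, 9: 18}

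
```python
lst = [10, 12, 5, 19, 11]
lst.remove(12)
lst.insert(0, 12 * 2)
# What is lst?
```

After line 1: lst = [10, 12, 5, 19, 11]
After line 2 (remove first 12): lst = [10, 5, 19, 11]
After line 3 (insert 24 at index 0): lst = [24, 10, 5, 19, 11]

[24, 10, 5, 19, 11]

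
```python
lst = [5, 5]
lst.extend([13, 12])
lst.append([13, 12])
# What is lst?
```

After line 1: lst = [5, 5]
After line 2 (extend unpacks [13, 12]): lst = [5, 5, 13, 12]
After line 3 (append adds [13, 12] as single element): lst = [5, 5, 13, 12, [13, 12]]

[5, 5, 13, 12, [13, 12]]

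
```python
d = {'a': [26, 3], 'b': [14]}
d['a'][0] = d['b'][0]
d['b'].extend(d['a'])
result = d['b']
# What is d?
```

After line 1: d = {'a': [26, 3], 'b': [14]}
After line 2 (a[0] = b[0] = 14): d = {'a': [14, 3], 'b': [14]}
After line 3 (b.extend(a) appends [14, 3]): d = {'a': [14, 3], 'b': [14, 14, 3]}
After line 4: result = d['b'] = [14, 14, 3]

{'a': [14, 3], 'b': [14, 14, 3]}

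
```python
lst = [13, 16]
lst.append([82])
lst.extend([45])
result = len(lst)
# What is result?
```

After line 1: lst = [13, 16]
After line 2 (append adds [82] as single element): lst = [13, 16, [82]]
After line 3 (extend unpacks [45], adds 45): lst = [13, 16, [82], 45]
After line 4: result = len(lst) = 4

4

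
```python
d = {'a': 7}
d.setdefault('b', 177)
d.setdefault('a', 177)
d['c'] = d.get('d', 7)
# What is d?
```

After line 1: d = {'a': 7}
After line 2 (setdefault adds 'b'=177): d = {'a': 7, 'b': 177}
After line 3 (setdefault 'a' no-op, already exists): d = {'a': 7, 'b': 177}
After line 4 (get('d', 7) returns default since 'd' not in d): d = {'a': 7, 'b': 177, 'c': 7}

{'a': 7, 'b': 177, 'c': 7}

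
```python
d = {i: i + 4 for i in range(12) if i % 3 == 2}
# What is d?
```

{2: 6, 5: 9, 8: 12, 11: 15}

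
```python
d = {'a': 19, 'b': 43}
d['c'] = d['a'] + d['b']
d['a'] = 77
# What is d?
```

After line 1: d = {'a': 19, 'b': 43}
After line 2 (d['c'] = 19 + 43): d = {'a': 19, 'b': 43, 'c': 62}
After line 3: d = {'a': 77, 'b': 43, 'c': 62}

{'a': 77, 'b': 43, 'c': 62}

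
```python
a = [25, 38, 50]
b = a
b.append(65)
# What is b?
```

After line 1: a = [25, 38, 50]
After line 2 (b = a is an alias, same object): a = [25, 38, 50], b = [25, 38, 50]
After line 3 (b.append mutates the shared list): a = [25, 38, 50, 65], b = [25, 38, 50, 65]

[25, 38, 50, 65]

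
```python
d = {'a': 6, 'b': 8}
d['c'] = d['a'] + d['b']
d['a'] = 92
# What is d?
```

After line 1: d = {'a': 6, 'b': 8}
After line 2 (d['c'] = 6 + 8): d = {'a': 6, 'b': 8, 'c': 14}
After line 3: d = {'a': 92, 'b': 8, 'c': 14}

{'a': 92, 'b': 8, 'c': 14}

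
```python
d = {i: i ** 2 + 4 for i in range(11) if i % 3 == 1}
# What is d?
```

{1: 5, 4: 20, 7: 53, 10: 104}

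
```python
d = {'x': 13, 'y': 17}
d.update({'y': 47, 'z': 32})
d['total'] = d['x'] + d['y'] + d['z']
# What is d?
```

After line 1: d = {'x': 13, 'y': 17}
After line 2 (y overwritten, z added): d = {'x': 13, 'y': 47, 'z': 32}
After line 3 (total = 13 + 47 + 32 = 92): d = {'x': 13, 'y': 47, 'z': 32, 'total': 92}

{'x': 13, 'y': 47, 'z': 32, 'total': 92}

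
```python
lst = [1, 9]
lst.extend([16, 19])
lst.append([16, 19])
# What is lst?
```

After line 1: lst = [1, 9]
After line 2 (extend unpacks [16, 19]): lst = [1, 9, 16, 19]
After line 3 (append adds [16, 19] as single element): lst = [1, 9, 16, 19, [16, 19]]

[1, 9, 16, 19, [16, 19]]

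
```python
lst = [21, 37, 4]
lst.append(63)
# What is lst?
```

[21, 37, 4, 63]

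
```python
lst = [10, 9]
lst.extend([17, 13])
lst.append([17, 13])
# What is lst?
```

After line 1: lst = [10, 9]
After line 2 (extend unpacks [17, 13]): lst = [10, 9, 17, 13]
After line 3 (append adds [17, 13] as single element): lst = [10, 9, 17, 13, [17, 13]]

[10, 9, 17, 13, [17, 13]]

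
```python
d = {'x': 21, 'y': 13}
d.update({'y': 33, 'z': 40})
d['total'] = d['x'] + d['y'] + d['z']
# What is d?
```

After line 1: d = {'x': 21, 'y': 13}
After line 2 (y overwritten, z added): d = {'x': 21, 'y': 33, 'z': 40}
After line 3 (total = 21 + 33 + 40 = 94): d = {'x': 21, 'y': 33, 'z': 40, 'total': 94}

{'x': 21, 'y': 33, 'z': 40, 'total': 94}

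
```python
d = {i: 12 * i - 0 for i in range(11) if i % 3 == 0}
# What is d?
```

{0: 0, 3: 36, 6: 72, 9: 108}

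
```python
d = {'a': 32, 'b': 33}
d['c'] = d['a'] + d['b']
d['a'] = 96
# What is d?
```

After line 1: d = {'a': 32, 'b': 33}
After line 2 (d['c'] = 32 + 33): d = {'a': 32, 'b': 33, 'c': 65}
After line 3: d = {'a': 96, 'b': 33, 'c': 65}

{'a': 96, 'b': 33, 'c': 65}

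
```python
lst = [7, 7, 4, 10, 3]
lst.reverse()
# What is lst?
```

[3, 10, 4, 7, 7]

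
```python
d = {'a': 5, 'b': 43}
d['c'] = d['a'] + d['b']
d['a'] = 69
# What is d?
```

After line 1: d = {'a': 5, 'b': 43}
After line 2 (d['c'] = 5 + 43): d = {'a': 5, 'b': 43, 'c': 48}
After line 3: d = {'a': 69, 'b': 43, 'c': 48}

{'a': 69, 'b': 43, 'c': 48}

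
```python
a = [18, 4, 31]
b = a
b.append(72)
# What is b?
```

After line 1: a = [18, 4, 31]
After line 2 (b = a is an alias, same object): a = [18, 4, 31], b = [18, 4, 31]
After line 3 (b.append mutates the shared list): a = [18, 4, 31, 72], b = [18, 4, 31, 72]

[18, 4, 31, 72]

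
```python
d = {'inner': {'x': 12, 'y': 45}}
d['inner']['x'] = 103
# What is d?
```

After line 1: d = {'inner': {'x': 12, 'y': 45}}
After line 2 (inner x overwritten): d = {'inner': {'x': 103, 'y': 45}}

{'inner': {'x': 103, 'y': 45}}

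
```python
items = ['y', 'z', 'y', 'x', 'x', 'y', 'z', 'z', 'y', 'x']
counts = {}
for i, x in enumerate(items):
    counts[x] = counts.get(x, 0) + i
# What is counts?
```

Initial: counts = {}, items = ['y', 'z', 'y', 'x', 'x', 'y', 'z', 'z', 'y', 'x']
i=0, x='y': counts = {'y': 0}
i=1, x='z': counts = {'y': 0, 'z': 1}
i=2, x='y': counts = {'y': 2, 'z': 1}
i=3, x='x': counts = {'y': 2, 'z': 1, 'x': 3}
i=4, x='x': counts = {'y': 2, 'z': 1, 'x': 7}
i=5, x='y': counts = {'y': 7, 'z': 1, 'x': 7}
i=6, x='z': counts = {'y': 7, 'z': 7, 'x': 7}
i=7, x='z': counts = {'y': 7, 'z': 14, 'x': 7}
i=8, x='y': counts = {'y': 15, 'z': 14, 'x': 7}
i=9, x='x': counts = {'y': 15, 'z': 14, 'x': 16}

{'y': 15, 'z': 14, 'x': 16}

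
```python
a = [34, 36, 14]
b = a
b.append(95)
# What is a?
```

After line 1: a = [34, 36, 14]
After line 2 (b = a is an alias, same object): a = [34, 36, 14], b = [34, 36, 14]
After line 3 (b.append mutates the shared list): a = [34, 36, 14, 95], b = [34, 36, 14, 95]

[34, 36, 14, 95]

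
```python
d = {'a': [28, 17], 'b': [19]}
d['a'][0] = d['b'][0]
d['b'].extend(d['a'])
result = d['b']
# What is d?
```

After line 1: d = {'a': [28, 17], 'b': [19]}
After line 2 (a[0] = b[0] = 19): d = {'a': [19, 17], 'b': [19]}
After line 3 (b.extend(a) appends [19, 17]): d = {'a': [19, 17], 'b': [19, 19, 17]}
After line 4: result = d['b'] = [19, 19, 17]

{'a': [19, 17], 'b': [19, 19, 17]}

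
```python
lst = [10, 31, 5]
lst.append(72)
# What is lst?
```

[10, 31, 5, 72]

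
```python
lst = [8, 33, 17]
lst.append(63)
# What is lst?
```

[8, 33, 17, 63]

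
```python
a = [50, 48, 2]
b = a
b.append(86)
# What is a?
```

After line 1: a = [50, 48, 2]
After line 2 (b = a is an alias, same object): a = [50, 48, 2], b = [50, 48, 2]
After line 3 (b.append mutates the shared list): a = [50, 48, 2, 86], b = [50, 48, 2, 86]

[50, 48, 2, 86]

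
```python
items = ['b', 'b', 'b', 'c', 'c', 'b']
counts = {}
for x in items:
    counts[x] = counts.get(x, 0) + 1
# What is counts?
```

Initial: counts = {}, items = ['b', 'b', 'b', 'c', 'c', 'b']
See 'b': counts = {'b': 1}
See 'b': counts = {'b': 2}
See 'b': counts = {'b': 3}
See 'c': counts = {'b': 3, 'c': 1}
See 'c': counts = {'b': 3, 'c': 2}
See 'b': counts = {'b': 4, 'c': 2}

{'b': 4, 'c': 2}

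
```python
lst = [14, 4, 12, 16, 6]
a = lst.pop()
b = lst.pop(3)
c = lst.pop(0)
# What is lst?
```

After line 1: lst = [14, 4, 12, 16, 6]
After line 2 (pop() -> a = 6): lst = [14, 4, 12, 16]
After line 3 (pop(3) -> b = 16): lst = [14, 4, 12]
After line 4 (pop(0) -> c = 14): lst = [4, 12]

[4, 12]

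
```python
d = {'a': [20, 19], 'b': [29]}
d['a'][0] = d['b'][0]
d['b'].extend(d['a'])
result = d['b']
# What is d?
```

After line 1: d = {'a': [20, 19], 'b': [29]}
After line 2 (a[0] = b[0] = 29): d = {'a': [29, 19], 'b': [29]}
After line 3 (b.extend(a) appends [29, 19]): d = {'a': [29, 19], 'b': [29, 29, 19]}
After line 4: result = d['b'] = [29, 29, 19]

{'a': [29, 19], 'b': [29, 29, 19]}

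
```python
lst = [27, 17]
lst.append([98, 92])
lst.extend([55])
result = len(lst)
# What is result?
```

After line 1: lst = [27, 17]
After line 2 (append adds [98, 92] as single element): lst = [27, 17, [98, 92]]
After line 3 (extend unpacks [55], adds 55): lst = [27, 17, [98, 92], 55]
After line 4: result = len(lst) = 4

4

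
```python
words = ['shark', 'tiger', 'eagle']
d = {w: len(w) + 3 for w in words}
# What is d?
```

{'shark': 8, 'tiger': 8, 'eagle': 8}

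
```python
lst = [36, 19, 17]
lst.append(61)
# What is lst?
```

[36, 19, 17, 61]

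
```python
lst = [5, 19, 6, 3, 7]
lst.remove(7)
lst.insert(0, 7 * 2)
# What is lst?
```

After line 1: lst = [5, 19, 6, 3, 7]
After line 2 (remove first 7): lst = [5, 19, 6, 3]
After line 3 (insert 14 at index 0): lst = [14, 5, 19, 6, 3]

[14, 5, 19, 6, 3]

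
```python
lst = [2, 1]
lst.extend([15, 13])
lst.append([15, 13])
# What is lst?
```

After line 1: lst = [2, 1]
After line 2 (extend unpacks [15, 13]): lst = [2, 1, 15, 13]
After line 3 (append adds [15, 13] as single element): lst = [2, 1, 15, 13, [15, 13]]

[2, 1, 15, 13, [15, 13]]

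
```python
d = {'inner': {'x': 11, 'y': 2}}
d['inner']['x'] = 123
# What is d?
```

After line 1: d = {'inner': {'x': 11, 'y': 2}}
After line 2 (inner x overwritten): d = {'inner': {'x': 123, 'y': 2}}

{'inner': {'x': 123, 'y': 2}}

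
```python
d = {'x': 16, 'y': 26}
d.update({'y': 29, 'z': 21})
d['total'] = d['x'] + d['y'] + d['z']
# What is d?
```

After line 1: d = {'x': 16, 'y': 26}
After line 2 (y overwritten, z added): d = {'x': 16, 'y': 29, 'z': 21}
After line 3 (total = 16 + 29 + 21 = 66): d = {'x': 16, 'y': 29, 'z': 21, 'total': 66}

{'x': 16, 'y': 29, 'z': 21, 'total': 66}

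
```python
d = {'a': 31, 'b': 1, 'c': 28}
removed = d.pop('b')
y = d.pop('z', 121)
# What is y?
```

After line 1: d = {'a': 31, 'b': 1, 'c': 28}
After line 2 (pop 'b' returns 1): d = {'a': 31, 'c': 28}, removed = 1
After line 3 (pop 'z' missing, returns default 121): d = {'a': 31, 'c': 28}, y = 121

121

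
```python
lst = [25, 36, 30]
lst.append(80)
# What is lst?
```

[25, 36, 30, 80]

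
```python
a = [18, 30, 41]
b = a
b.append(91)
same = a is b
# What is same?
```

After line 1: a = [18, 30, 41]
After line 2 (b = a is an alias, same object): a = [18, 30, 41], b = [18, 30, 41]
After line 3 (b.append mutates the shared list): a = [18, 30, 41, 91], b = [18, 30, 41, 91]
After line 4 (same = a is b; same object -> True): same = True

True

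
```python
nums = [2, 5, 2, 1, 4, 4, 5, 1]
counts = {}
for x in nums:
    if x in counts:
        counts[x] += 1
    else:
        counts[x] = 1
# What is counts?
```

Initial: counts = {}, nums = [2, 5, 2, 1, 4, 4, 5, 1]
See 2: counts = {2: 1}
See 5: counts = {2: 1, 5: 1}
See 2: counts = {2: 2, 5: 1}
See 1: counts = {2: 2, 5: 1, 1: 1}
See 4: counts = {2: 2, 5: 1, 1: 1, 4: 1}
See 4: counts = {2: 2, 5: 1, 1: 1, 4: 2}
See 5: counts = {2: 2, 5: 2, 1: 1, 4: 2}
See 1: counts = {2: 2, 5: 2, 1: 2, 4: 2}

{2: 2, 5: 2, 1: 2, 4: 2}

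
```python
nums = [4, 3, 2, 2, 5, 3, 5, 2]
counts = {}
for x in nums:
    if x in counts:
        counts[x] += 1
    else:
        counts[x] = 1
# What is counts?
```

Initial: counts = {}, nums = [4, 3, 2, 2, 5, 3, 5, 2]
See 4: counts = {4: 1}
See 3: counts = {4: 1, 3: 1}
See 2: counts = {4: 1, 3: 1, 2: 1}
See 2: counts = {4: 1, 3: 1, 2: 2}
See 5: counts = {4: 1, 3: 1, 2: 2, 5: 1}
See 3: counts = {4: 1, 3: 2, 2: 2, 5: 1}
See 5: counts = {4: 1, 3: 2, 2: 2, 5: 2}
See 2: counts = {4: 1, 3: 2, 2: 3, 5: 2}

{4: 1, 3: 2, 2: 3, 5: 2}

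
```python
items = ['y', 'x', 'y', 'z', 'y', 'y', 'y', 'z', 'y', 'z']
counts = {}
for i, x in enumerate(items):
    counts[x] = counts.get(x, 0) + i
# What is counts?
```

Initial: counts = {}, items = ['y', 'x', 'y', 'z', 'y', 'y', 'y', 'z', 'y', 'z']
i=0, x='y': counts = {'y': 0}
i=1, x='x': counts = {'y': 0, 'x': 1}
i=2, x='y': counts = {'y': 2, 'x': 1}
i=3, x='z': counts = {'y': 2, 'x': 1, 'z': 3}
i=4, x='y': counts = {'y': 6, 'x': 1, 'z': 3}
i=5, x='y': counts = {'y': 11, 'x': 1, 'z': 3}
i=6, x='y': counts = {'y': 17, 'x': 1, 'z': 3}
i=7, x='z': counts = {'y': 17, 'x': 1, 'z': 10}
i=8, x='y': counts = {'y': 25, 'x': 1, 'z': 10}
i=9, x='z': counts = {'y': 25, 'x': 1, 'z': 19}

{'y': 25, 'x': 1, 'z': 19}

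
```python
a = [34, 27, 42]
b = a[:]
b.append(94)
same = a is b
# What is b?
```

After line 1: a = [34, 27, 42]
After line 2 (b = a[:] is a shallow copy, new object): a = [34, 27, 42], b = [34, 27, 42]
After line 3 (append only mutates b): a = [34, 27, 42], b = [34, 27, 42, 94]
After line 4 (same = a is b; different objects -> False): same = False

[34, 27, 42, 94]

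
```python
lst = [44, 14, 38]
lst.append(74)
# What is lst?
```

[44, 14, 38, 74]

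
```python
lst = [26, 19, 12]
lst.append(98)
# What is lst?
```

[26, 19, 12, 98]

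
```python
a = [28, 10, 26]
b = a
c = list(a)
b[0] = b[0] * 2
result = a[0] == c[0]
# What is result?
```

After line 1: a = [28, 10, 26]
After line 2 (b = a, alias): a = [28, 10, 26], b = [28, 10, 26]
After line 3 (c = list(a) is a copy, new object): c = [28, 10, 26]
After line 4 (b[0] = 28 * 2 = 56; mutates shared a/b): a = b = [56, 10, 26], c = [28, 10, 26]
After line 5 (a[0] = 56, c[0] = 28; result = False)

False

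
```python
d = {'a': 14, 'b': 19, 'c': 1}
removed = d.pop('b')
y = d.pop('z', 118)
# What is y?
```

After line 1: d = {'a': 14, 'b': 19, 'c': 1}
After line 2 (pop 'b' returns 19): d = {'a': 14, 'c': 1}, removed = 19
After line 3 (pop 'z' missing, returns default 118): d = {'a': 14, 'c': 1}, y = 118

118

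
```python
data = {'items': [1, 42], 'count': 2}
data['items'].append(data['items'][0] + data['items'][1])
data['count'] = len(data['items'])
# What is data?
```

After line 1: data = {'items': [1, 42], 'count': 2}
After line 2 (append 1 + 42 = 43): data = {'items': [1, 42, 43], 'count': 2}
After line 3 (count = len(items) = 3): data = {'items': [1, 42, 43], 'count': 3}

{'items': [1, 42, 43], 'count': 3}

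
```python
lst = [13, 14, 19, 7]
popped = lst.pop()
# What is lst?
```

[13, 14, 19]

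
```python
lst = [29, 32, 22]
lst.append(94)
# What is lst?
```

[29, 32, 22, 94]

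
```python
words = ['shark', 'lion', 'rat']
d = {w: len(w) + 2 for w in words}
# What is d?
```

{'shark': 7, 'lion': 6, 'rat': 5}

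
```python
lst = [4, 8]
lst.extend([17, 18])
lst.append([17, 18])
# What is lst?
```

After line 1: lst = [4, 8]
After line 2 (extend unpacks [17, 18]): lst = [4, 8, 17, 18]
After line 3 (append adds [17, 18] as single element): lst = [4, 8, 17, 18, [17, 18]]

[4, 8, 17, 18, [17, 18]]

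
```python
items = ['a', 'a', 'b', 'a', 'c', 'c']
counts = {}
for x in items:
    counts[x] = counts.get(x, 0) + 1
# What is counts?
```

Initial: counts = {}, items = ['a', 'a', 'b', 'a', 'c', 'c']
See 'a': counts = {'a': 1}
See 'a': counts = {'a': 2}
See 'b': counts = {'a': 2, 'b': 1}
See 'a': counts = {'a': 3, 'b': 1}
See 'c': counts = {'a': 3, 'b': 1, 'c': 1}
See 'c': counts = {'a': 3, 'b': 1, 'c': 2}

{'a': 3, 'b': 1, 'c': 2}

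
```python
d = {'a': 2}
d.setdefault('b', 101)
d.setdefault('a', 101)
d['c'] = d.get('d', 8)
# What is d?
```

After line 1: d = {'a': 2}
After line 2 (setdefault adds 'b'=101): d = {'a': 2, 'b': 101}
After line 3 (setdefault 'a' no-op, already exists): d = {'a': 2, 'b': 101}
After line 4 (get('d', 8) returns default since 'd' not in d): d = {'a': 2, 'b': 101, 'c': 8}

{'a': 2, 'b': 101, 'c': 8}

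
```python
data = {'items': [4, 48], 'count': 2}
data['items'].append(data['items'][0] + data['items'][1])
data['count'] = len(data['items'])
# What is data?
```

After line 1: data = {'items': [4, 48], 'count': 2}
After line 2 (append 4 + 48 = 52): data = {'items': [4, 48, 52], 'count': 2}
After line 3 (count = len(items) = 3): data = {'items': [4, 48, 52], 'count': 3}

{'items': [4, 48, 52], 'count': 3}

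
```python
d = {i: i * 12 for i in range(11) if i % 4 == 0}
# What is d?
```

{0: 0, 4: 48, 8: 96}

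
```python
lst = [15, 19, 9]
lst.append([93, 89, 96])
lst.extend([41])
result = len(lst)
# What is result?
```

After line 1: lst = [15, 19, 9]
After line 2 (append adds [93, 89, 96] as single element): lst = [15, 19, 9, [93, 89, 96]]
After line 3 (extend unpacks [41], adds 41): lst = [15, 19, 9, [93, 89, 96], 41]
After line 4: result = len(lst) = 5

5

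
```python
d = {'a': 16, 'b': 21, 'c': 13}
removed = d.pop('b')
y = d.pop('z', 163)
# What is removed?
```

After line 1: d = {'a': 16, 'b': 21, 'c': 13}
After line 2 (pop 'b' returns 21): d = {'a': 16, 'c': 13}, removed = 21
After line 3 (pop 'z' missing, returns default 163): d = {'a': 16, 'c': 13}, y = 163

21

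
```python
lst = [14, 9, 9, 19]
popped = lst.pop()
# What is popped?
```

19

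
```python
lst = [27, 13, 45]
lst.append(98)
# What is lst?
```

[27, 13, 45, 98]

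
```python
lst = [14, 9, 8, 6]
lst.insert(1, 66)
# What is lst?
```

[14, 66, 9, 8, 6]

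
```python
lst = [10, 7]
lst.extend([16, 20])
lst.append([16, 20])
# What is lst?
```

After line 1: lst = [10, 7]
After line 2 (extend unpacks [16, 20]): lst = [10, 7, 16, 20]
After line 3 (append adds [16, 20] as single element): lst = [10, 7, 16, 20, [16, 20]]

[10, 7, 16, 20, [16, 20]]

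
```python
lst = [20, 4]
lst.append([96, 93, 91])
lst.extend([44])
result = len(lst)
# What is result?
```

After line 1: lst = [20, 4]
After line 2 (append adds [96, 93, 91] as single element): lst = [20, 4, [96, 93, 91]]
After line 3 (extend unpacks [44], adds 44): lst = [20, 4, [96, 93, 91], 44]
After line 4: result = len(lst) = 4

4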